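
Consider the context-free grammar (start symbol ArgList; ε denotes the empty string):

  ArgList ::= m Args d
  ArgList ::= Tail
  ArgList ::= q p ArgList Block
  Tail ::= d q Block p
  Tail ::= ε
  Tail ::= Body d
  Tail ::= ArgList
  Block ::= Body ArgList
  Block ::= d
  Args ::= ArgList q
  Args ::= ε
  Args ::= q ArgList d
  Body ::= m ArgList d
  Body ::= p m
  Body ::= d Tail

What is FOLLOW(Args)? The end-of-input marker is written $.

In ArgList ::= m Args d: add FIRST(d) = { d }.
Union: FOLLOW(Args) = { d }.

{ d }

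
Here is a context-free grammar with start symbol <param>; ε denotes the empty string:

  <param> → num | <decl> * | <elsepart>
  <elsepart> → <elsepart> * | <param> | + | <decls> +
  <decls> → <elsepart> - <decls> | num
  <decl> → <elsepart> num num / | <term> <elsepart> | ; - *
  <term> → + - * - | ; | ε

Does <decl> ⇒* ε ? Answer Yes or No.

No

Nullable nonterminals: <term>.
No production of <decl> has an RHS whose symbols are all nullable, so <decl> is not nullable.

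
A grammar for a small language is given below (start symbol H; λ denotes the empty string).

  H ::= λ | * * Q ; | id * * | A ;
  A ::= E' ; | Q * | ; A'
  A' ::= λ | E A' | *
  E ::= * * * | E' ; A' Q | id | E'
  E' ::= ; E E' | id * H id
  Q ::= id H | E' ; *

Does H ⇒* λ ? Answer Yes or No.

H has an λ-production, so H ⇒ λ.

Yes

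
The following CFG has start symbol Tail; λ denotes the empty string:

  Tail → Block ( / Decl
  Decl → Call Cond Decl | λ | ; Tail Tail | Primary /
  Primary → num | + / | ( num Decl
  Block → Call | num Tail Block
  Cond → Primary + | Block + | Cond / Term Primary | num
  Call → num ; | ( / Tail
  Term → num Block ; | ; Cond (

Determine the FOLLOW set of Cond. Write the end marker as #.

{ #, (, +, /, ;, num }

In Decl → Call Cond Decl: add FIRST(Decl)\{λ} = { (, +, ;, num }.
  Since Decl is nullable, also add FOLLOW(Decl) = { #, (, +, /, ;, num }.
In Cond → Cond / Term Primary: add FIRST(/ Term Primary) = { / }.
In Term → ; Cond (: add FIRST(() = { ( }.
Union: FOLLOW(Cond) = { #, (, +, /, ;, num }.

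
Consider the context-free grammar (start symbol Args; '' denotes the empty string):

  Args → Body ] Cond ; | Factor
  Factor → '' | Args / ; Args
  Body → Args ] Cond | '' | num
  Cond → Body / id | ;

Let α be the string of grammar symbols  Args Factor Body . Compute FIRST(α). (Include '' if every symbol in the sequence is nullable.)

Add FIRST(Args)\{''} = { /, ], num }; Args is nullable, continue.
Add FIRST(Factor)\{''} = { /, ], num }; Factor is nullable, continue.
Add FIRST(Body)\{''} = { /, ], num }; Body is nullable, continue.
Every symbol is nullable, so include ''.

{ /, ], num, '' }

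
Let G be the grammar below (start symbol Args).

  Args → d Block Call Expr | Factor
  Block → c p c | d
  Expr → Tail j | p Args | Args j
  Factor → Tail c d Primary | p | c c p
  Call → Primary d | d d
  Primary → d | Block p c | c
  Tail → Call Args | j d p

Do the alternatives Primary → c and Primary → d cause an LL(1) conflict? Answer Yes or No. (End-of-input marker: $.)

No

FIRST(c) = { c } and FIRST(d) = { d }.
The FIRST sets are disjoint and neither alternative is nullable — no conflict.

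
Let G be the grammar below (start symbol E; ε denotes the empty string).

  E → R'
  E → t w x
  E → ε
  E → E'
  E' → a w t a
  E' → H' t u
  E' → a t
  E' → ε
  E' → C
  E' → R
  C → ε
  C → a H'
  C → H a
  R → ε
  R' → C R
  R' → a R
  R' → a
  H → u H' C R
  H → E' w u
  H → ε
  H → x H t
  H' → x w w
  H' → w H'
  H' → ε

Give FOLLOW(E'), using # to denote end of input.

In E → E': E' is at the end, add FOLLOW(E) = { # }.
In H → E' w u: add FIRST(w u) = { w }.
Union: FOLLOW(E') = { #, w }.

{ #, w }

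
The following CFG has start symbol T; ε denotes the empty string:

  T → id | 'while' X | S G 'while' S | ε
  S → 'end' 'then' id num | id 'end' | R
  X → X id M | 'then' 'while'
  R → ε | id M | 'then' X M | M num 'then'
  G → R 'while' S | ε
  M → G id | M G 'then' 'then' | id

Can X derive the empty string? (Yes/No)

No

Nullable nonterminals: G, R, S, T.
No production of X has an RHS whose symbols are all nullable, so X is not nullable.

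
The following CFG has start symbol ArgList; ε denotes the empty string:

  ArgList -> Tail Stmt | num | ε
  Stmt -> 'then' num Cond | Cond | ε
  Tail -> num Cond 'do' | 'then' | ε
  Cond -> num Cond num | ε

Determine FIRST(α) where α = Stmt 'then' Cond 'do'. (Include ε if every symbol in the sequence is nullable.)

{ 'then', num }

Add FIRST(Stmt)\{ε} = { 'then', num }; Stmt is nullable, continue.
'then' is a terminal; add {'then'} and stop.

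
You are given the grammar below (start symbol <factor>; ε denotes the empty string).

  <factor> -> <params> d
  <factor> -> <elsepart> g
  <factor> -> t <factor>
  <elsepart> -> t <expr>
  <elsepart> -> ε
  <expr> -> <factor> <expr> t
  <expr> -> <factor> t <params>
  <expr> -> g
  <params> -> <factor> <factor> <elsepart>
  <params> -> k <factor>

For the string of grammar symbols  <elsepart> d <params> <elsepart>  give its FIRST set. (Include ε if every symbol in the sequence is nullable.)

Add FIRST(<elsepart>)\{ε} = { t }; <elsepart> is nullable, continue.
d is a terminal; add {d} and stop.

{ d, t }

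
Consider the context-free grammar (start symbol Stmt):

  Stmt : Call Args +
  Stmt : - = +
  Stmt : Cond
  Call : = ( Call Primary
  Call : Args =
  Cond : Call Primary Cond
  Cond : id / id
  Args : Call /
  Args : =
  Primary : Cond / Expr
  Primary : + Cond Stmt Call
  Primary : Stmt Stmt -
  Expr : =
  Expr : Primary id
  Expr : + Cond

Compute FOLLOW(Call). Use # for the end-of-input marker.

In Stmt : Call Args +: add FIRST(Args +) = { = }.
In Call : = ( Call Primary: add FIRST(Primary) = { +, -, =, id }.
In Cond : Call Primary Cond: add FIRST(Primary Cond) = { +, -, =, id }.
In Args : Call /: add FIRST(/) = { / }.
In Primary : + Cond Stmt Call: Call is at the end, add FOLLOW(Primary) = { +, -, /, =, id }.
Union: FOLLOW(Call) = { +, -, /, =, id }.

{ +, -, /, =, id }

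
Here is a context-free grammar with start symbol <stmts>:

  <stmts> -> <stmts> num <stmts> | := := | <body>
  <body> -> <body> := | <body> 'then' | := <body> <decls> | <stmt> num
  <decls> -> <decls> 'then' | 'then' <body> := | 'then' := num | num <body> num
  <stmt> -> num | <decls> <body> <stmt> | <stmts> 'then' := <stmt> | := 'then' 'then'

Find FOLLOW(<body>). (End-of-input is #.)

{ #, 'then', :=, num }

In <stmts> -> <body>: <body> is at the end, add FOLLOW(<stmts>) = { #, 'then', num }.
In <body> -> <body> :=: add FIRST(:=) = { := }.
In <body> -> <body> 'then': add FIRST('then') = { 'then' }.
In <body> -> := <body> <decls>: add FIRST(<decls>) = { 'then', num }.
In <decls> -> 'then' <body> :=: add FIRST(:=) = { := }.
In <decls> -> num <body> num: add FIRST(num) = { num }.
In <stmt> -> <decls> <body> <stmt>: add FIRST(<stmt>) = { 'then', :=, num }.
Union: FOLLOW(<body>) = { #, 'then', :=, num }.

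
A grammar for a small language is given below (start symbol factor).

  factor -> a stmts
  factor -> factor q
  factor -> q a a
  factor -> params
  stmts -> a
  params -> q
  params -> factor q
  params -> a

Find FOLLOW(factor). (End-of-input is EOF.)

{ EOF, q }

factor is the start symbol, so EOF ∈ FOLLOW(factor).
In factor -> factor q: add FIRST(q) = { q }.
In params -> factor q: add FIRST(q) = { q }.
Union: FOLLOW(factor) = { EOF, q }.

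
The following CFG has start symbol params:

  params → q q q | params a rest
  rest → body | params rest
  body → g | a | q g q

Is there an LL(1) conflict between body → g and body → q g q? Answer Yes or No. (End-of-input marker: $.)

No

FIRST(g) = { g } and FIRST(q g q) = { q }.
The FIRST sets are disjoint and neither alternative is nullable — no conflict.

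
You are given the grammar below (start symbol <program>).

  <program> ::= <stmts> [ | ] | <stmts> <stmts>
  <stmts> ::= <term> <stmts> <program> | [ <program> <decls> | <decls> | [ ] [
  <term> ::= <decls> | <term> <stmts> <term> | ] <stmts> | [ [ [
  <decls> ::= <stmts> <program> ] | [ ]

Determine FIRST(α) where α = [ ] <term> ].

{ [ }

[ is a terminal; add {[} and stop.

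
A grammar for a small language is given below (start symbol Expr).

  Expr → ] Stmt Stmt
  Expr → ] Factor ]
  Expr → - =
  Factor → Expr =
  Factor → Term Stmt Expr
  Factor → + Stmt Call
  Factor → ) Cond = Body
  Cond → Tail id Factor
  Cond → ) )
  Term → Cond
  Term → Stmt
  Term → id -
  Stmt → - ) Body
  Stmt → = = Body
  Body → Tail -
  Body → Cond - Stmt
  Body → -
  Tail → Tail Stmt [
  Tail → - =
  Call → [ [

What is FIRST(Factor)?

{ ), +, -, =, ], id }

From Factor → Expr =: add FIRST(Expr) = { -, ] }.
From Factor → Term Stmt Expr: add FIRST(Term) = { ), -, =, id }.
Factor → + Stmt Call contributes {+}.
Factor → ) Cond = Body contributes {)}.
Union: FIRST(Factor) = { ), +, -, =, ], id }.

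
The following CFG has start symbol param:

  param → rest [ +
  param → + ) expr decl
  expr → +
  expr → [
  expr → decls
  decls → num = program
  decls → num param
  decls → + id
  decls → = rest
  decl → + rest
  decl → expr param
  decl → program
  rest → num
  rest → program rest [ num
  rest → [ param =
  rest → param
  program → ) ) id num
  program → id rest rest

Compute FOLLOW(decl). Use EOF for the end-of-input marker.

In param → + ) expr decl: decl is at the end, add FOLLOW(param) = { EOF, ), +, =, [, id, num }.
Union: FOLLOW(decl) = { EOF, ), +, =, [, id, num }.

{ EOF, ), +, =, [, id, num }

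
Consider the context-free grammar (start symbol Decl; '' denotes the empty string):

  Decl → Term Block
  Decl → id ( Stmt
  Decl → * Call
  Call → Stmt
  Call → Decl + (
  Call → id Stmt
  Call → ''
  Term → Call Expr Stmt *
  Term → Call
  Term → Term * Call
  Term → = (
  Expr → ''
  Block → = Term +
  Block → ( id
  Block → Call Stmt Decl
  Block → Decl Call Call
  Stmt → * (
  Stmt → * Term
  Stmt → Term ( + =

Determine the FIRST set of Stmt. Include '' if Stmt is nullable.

Stmt → * ( contributes {*}.
Stmt → * Term contributes {*}.
From Stmt → Term ( + =: Term nullable, take FIRST(Term) ∪ {(} = { (, *, =, id }.
Union: FIRST(Stmt) = { (, *, =, id }.

{ (, *, =, id }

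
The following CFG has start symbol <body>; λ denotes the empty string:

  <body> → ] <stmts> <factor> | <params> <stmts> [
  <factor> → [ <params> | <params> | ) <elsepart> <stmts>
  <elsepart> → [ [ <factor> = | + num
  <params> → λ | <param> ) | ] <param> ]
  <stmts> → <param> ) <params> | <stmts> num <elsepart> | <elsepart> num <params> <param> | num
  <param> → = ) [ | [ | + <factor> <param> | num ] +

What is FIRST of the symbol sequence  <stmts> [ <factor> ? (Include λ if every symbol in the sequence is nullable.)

{ +, =, [, num }

Add FIRST(<stmts>) = { +, =, [, num }; <stmts> is not nullable, stop.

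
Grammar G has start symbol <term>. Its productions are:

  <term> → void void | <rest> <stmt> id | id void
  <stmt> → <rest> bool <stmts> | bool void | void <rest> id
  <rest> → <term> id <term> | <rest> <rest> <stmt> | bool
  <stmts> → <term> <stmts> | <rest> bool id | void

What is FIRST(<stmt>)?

From <stmt> → <rest> bool <stmts>: add FIRST(<rest>) = { bool, id, void }.
<stmt> → bool void contributes {bool}.
<stmt> → void <rest> id contributes {void}.
Union: FIRST(<stmt>) = { bool, id, void }.

{ bool, id, void }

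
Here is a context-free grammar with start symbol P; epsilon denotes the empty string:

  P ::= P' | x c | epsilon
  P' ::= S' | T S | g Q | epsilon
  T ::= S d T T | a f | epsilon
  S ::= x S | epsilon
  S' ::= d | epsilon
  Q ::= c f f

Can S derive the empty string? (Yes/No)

Yes

S has an epsilon-production, so S ⇒ epsilon.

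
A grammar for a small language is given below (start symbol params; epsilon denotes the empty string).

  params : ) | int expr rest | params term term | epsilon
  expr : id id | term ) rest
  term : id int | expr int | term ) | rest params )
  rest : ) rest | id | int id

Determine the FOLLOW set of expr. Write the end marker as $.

{ ), id, int }

In params : int expr rest: add FIRST(rest) = { ), id, int }.
In term : expr int: add FIRST(int) = { int }.
Union: FOLLOW(expr) = { ), id, int }.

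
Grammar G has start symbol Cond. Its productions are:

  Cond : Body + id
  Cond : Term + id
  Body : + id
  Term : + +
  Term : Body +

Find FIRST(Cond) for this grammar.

{ + }

From Cond : Body + id: add FIRST(Body) = { + }.
From Cond : Term + id: add FIRST(Term) = { + }.
Union: FIRST(Cond) = { + }.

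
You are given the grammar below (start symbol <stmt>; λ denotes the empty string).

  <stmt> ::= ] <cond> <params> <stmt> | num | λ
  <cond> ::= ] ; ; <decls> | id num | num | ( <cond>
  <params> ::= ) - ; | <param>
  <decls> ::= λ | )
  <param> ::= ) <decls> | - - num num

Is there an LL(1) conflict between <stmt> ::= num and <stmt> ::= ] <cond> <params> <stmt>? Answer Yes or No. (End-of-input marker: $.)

No

FIRST(num) = { num } and FIRST(] <cond> <params> <stmt>) = { ] }.
The FIRST sets are disjoint and neither alternative is nullable — no conflict.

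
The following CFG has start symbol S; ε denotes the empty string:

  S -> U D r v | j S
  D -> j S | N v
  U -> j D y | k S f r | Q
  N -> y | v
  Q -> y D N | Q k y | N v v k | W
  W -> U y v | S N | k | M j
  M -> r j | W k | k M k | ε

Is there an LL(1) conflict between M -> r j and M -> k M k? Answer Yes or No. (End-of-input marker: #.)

FIRST(r j) = { r } and FIRST(k M k) = { k }.
The FIRST sets are disjoint and neither alternative is nullable — no conflict.

No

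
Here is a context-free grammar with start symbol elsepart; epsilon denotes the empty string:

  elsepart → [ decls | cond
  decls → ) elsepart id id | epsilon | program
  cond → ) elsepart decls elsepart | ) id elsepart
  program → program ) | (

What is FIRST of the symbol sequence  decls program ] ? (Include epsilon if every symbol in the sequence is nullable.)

{ (, ) }

Add FIRST(decls)\{epsilon} = { (, ) }; decls is nullable, continue.
Add FIRST(program) = { ( }; program is not nullable, stop.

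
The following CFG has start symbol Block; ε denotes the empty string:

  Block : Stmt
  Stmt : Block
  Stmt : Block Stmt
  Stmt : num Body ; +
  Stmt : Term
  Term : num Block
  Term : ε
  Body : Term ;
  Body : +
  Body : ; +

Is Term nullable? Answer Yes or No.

Yes

Term has an ε-production, so Term ⇒ ε.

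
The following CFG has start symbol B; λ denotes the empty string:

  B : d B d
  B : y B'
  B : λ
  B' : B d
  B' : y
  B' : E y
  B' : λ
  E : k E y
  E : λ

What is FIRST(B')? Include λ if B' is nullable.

{ d, k, y, λ }

From B' : B d: B nullable, take FIRST(B) ∪ {d} = { d, y }.
B' : y contributes {y}.
From B' : E y: E nullable, take FIRST(E) ∪ {y} = { k, y }.
B' : λ contributes λ.
Union: FIRST(B') = { d, k, y, λ }.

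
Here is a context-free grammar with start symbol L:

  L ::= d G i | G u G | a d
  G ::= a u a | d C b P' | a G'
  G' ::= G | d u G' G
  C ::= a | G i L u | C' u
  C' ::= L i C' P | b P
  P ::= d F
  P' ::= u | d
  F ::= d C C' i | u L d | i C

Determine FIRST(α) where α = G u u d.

{ a, d }

Add FIRST(G) = { a, d }; G is not nullable, stop.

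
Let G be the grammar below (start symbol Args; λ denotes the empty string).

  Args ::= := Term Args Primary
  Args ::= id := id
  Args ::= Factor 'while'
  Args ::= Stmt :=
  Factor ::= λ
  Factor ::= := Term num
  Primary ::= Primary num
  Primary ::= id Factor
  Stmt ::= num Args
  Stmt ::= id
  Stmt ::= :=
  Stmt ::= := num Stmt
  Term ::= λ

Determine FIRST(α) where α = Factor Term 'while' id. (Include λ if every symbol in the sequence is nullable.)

{ 'while', := }

Add FIRST(Factor)\{λ} = { := }; Factor is nullable, continue.
Add FIRST(Term)\{λ} = {  }; Term is nullable, continue.
'while' is a terminal; add {'while'} and stop.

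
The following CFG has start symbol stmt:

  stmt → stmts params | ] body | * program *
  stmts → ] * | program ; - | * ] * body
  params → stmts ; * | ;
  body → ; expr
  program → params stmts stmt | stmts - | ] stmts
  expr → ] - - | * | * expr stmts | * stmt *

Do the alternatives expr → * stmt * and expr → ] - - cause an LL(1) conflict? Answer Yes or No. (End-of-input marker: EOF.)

No

FIRST(* stmt *) = { * } and FIRST(] - -) = { ] }.
The FIRST sets are disjoint and neither alternative is nullable — no conflict.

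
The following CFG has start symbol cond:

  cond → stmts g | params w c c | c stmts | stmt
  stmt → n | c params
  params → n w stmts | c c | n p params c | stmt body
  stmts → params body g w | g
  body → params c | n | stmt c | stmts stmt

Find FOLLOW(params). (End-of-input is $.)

In cond → params w c c: add FIRST(w c c) = { w }.
In stmt → c params: params is at the end, add FOLLOW(stmt) = { $, c, g, n, w }.
In params → n p params c: add FIRST(c) = { c }.
In stmts → params body g w: add FIRST(body g w) = { c, g, n }.
In body → params c: add FIRST(c) = { c }.
Union: FOLLOW(params) = { $, c, g, n, w }.

{ $, c, g, n, w }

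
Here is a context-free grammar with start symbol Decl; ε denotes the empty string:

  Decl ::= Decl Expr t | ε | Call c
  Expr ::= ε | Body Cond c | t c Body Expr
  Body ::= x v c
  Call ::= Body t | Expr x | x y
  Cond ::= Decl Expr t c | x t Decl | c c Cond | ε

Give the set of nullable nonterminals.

Directly nullable (have an ε-production): Decl, Expr, Cond.
No other nonterminal has a production whose RHS symbols are all nullable.

{ Cond, Decl, Expr }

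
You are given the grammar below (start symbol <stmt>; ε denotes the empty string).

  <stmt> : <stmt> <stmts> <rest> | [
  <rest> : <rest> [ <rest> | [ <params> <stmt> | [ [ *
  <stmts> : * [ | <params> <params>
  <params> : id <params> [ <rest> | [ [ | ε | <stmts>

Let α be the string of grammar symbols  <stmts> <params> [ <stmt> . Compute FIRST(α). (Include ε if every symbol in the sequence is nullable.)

Add FIRST(<stmts>)\{ε} = { *, [, id }; <stmts> is nullable, continue.
Add FIRST(<params>)\{ε} = { *, [, id }; <params> is nullable, continue.
[ is a terminal; add {[} and stop.

{ *, [, id }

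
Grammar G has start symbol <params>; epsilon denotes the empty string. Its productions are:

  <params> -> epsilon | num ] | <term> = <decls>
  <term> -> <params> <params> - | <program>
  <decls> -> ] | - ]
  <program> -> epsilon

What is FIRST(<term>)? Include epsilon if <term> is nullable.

From <term> -> <params> <params> -: <params>, <params> nullable, take FIRST(<params>) ∪ FIRST(<params>) ∪ {-} = { -, =, num }.
From <term> -> <program>: add FIRST(<program>) = { epsilon } (including epsilon since <program> is nullable).
Union: FIRST(<term>) = { -, =, num, epsilon }.

{ -, =, num, epsilon }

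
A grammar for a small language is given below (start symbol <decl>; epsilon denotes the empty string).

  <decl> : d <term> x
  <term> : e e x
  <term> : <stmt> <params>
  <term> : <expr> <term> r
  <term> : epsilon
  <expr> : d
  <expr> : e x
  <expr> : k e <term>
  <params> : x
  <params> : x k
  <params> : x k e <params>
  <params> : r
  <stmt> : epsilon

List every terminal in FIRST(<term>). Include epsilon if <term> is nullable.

<term> : e e x contributes {e}.
From <term> : <stmt> <params>: <stmt> nullable, take FIRST(<stmt>) ∪ FIRST(<params>) = { r, x }.
From <term> : <expr> <term> r: add FIRST(<expr>) = { d, e, k }.
<term> : epsilon contributes epsilon.
Union: FIRST(<term>) = { d, e, k, r, x, epsilon }.

{ d, e, k, r, x, epsilon }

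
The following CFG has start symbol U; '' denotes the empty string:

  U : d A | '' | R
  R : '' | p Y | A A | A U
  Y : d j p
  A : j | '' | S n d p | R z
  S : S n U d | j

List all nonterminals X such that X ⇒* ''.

{ A, R, U }

Directly nullable (have an ''-production): U, R, A.
No other nonterminal has a production whose RHS symbols are all nullable.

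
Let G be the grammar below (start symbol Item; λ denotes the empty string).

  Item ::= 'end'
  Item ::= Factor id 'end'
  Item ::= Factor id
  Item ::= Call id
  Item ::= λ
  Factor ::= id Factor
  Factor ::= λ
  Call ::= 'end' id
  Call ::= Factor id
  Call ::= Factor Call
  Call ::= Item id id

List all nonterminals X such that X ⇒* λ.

{ Factor, Item }

Directly nullable (have an λ-production): Item, Factor.
No other nonterminal has a production whose RHS symbols are all nullable.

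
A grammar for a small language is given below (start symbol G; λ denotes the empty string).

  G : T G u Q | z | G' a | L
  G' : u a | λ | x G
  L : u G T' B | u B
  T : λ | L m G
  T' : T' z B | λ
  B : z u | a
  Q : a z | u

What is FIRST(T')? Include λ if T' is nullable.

From T' : T' z B: T' nullable, take FIRST(T') ∪ {z} = { z }.
T' : λ contributes λ.
Union: FIRST(T') = { z, λ }.

{ z, λ }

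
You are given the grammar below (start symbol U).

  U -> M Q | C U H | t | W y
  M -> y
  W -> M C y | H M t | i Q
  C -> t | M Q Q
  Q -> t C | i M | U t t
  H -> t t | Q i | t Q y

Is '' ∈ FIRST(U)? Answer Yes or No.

No nonterminal in this grammar is nullable.
No production of U has an RHS whose symbols are all nullable, so U is not nullable.

No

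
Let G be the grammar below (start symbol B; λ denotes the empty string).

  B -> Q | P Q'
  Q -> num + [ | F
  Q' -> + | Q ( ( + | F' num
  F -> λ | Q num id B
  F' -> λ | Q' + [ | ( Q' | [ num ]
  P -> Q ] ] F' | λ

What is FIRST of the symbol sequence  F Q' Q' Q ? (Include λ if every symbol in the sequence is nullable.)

Add FIRST(F)\{λ} = { num }; F is nullable, continue.
Add FIRST(Q') = { (, +, [, num }; Q' is not nullable, stop.

{ (, +, [, num }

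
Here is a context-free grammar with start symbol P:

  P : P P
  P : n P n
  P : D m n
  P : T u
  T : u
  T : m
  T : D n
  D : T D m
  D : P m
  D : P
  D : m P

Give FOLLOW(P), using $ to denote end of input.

{ $, m, n, u }

P is the start symbol, so $ ∈ FOLLOW(P).
In P : P P: add FIRST(P) = { m, n, u }.
In P : P P: P is at the end, add FOLLOW(P) = { $, m, n, u }.
In P : n P n: add FIRST(n) = { n }.
In D : P m: add FIRST(m) = { m }.
In D : P: P is at the end, add FOLLOW(D) = { m, n }.
In D : m P: P is at the end, add FOLLOW(D) = { m, n }.
Union: FOLLOW(P) = { $, m, n, u }.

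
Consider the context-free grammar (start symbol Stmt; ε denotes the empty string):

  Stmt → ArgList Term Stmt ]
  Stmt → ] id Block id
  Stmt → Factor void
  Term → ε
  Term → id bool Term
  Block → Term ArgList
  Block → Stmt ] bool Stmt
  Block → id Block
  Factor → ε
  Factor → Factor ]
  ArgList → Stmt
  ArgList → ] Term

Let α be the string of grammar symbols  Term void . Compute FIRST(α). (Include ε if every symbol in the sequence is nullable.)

{ id, void }

Add FIRST(Term)\{ε} = { id }; Term is nullable, continue.
void is a terminal; add {void} and stop.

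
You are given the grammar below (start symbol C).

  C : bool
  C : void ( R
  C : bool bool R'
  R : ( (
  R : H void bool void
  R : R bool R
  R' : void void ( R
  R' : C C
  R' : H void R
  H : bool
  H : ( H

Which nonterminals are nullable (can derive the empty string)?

{ } (none)

No nonterminal has an empty production or an RHS whose symbols are all nullable.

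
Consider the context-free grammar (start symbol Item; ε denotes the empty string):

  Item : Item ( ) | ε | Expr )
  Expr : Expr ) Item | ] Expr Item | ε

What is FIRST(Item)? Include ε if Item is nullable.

{ (, ), ], ε }

From Item : Item ( ): Item nullable, take FIRST(Item) ∪ {(} = { (, ), ] }.
Item : ε contributes ε.
From Item : Expr ): Expr nullable, take FIRST(Expr) ∪ {)} = { ), ] }.
Union: FIRST(Item) = { (, ), ], ε }.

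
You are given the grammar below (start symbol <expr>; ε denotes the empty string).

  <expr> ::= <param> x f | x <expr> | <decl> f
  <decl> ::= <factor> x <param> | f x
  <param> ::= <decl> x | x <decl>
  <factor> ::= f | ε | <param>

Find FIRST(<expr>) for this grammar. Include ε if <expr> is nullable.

From <expr> ::= <param> x f: add FIRST(<param>) = { f, x }.
<expr> ::= x <expr> contributes {x}.
From <expr> ::= <decl> f: add FIRST(<decl>) = { f, x }.
Union: FIRST(<expr>) = { f, x }.

{ f, x }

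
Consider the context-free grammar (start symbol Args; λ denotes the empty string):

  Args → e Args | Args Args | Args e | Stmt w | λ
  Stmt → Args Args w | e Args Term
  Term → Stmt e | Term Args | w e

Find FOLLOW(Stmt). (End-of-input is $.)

{ e, w }

In Args → Stmt w: add FIRST(w) = { w }.
In Term → Stmt e: add FIRST(e) = { e }.
Union: FOLLOW(Stmt) = { e, w }.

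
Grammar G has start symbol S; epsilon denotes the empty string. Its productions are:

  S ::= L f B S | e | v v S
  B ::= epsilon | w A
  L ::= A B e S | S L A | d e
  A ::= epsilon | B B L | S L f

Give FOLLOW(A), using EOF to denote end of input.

In B ::= w A: A is at the end, add FOLLOW(B) = { d, e, v, w }.
In L ::= A B e S: add FIRST(B e S) = { e, w }.
In L ::= S L A: A is at the end, add FOLLOW(L) = { d, e, f, v, w }.
Union: FOLLOW(A) = { d, e, f, v, w }.

{ d, e, f, v, w }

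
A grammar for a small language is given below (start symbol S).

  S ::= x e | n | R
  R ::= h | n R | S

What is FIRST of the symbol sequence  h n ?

{ h }

h is a terminal; add {h} and stop.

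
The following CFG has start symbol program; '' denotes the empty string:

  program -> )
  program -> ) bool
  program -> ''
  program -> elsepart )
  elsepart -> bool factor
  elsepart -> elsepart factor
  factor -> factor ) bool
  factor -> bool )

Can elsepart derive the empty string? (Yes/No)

No

Nullable nonterminals: program.
No production of elsepart has an RHS whose symbols are all nullable, so elsepart is not nullable.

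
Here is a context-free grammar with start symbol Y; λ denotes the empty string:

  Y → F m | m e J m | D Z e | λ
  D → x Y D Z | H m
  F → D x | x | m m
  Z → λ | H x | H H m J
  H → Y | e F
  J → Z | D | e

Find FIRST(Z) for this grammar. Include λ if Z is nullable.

{ e, m, x, λ }

Z → λ contributes λ.
From Z → H x: H nullable, take FIRST(H) ∪ {x} = { e, m, x }.
From Z → H H m J: H, H nullable, take FIRST(H) ∪ FIRST(H) ∪ {m} = { e, m, x }.
Union: FIRST(Z) = { e, m, x, λ }.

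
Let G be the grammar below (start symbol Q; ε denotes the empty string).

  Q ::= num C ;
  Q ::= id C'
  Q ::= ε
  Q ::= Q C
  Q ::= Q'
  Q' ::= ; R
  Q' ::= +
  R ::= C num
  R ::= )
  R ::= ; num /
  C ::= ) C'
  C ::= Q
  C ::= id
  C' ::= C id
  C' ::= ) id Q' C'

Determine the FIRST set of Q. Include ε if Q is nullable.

Q ::= num C ; contributes {num}.
Q ::= id C' contributes {id}.
Q ::= ε contributes ε.
From Q ::= Q C: Q, C nullable, take FIRST(Q) ∪ FIRST(C) = { ), +, ;, id, num }; also ε since the whole RHS is nullable.
From Q ::= Q': add FIRST(Q') = { +, ; }.
Union: FIRST(Q) = { ), +, ;, id, num, ε }.

{ ), +, ;, id, num, ε }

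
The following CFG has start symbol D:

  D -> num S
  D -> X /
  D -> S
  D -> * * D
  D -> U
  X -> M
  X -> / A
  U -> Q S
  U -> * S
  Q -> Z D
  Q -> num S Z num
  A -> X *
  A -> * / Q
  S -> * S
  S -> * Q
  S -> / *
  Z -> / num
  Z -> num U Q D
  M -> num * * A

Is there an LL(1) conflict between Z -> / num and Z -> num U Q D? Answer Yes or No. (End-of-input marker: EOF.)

No

FIRST(/ num) = { / } and FIRST(num U Q D) = { num }.
The FIRST sets are disjoint and neither alternative is nullable — no conflict.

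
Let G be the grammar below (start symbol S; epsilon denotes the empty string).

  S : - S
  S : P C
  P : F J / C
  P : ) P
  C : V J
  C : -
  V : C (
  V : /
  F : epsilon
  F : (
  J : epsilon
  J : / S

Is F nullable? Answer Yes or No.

F has an epsilon-production, so F ⇒ epsilon.

Yes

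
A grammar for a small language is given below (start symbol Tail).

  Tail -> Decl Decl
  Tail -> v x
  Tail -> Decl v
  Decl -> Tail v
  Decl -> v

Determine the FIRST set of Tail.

{ v }

From Tail -> Decl Decl: add FIRST(Decl) = { v }.
Tail -> v x contributes {v}.
From Tail -> Decl v: add FIRST(Decl) = { v }.
Union: FIRST(Tail) = { v }.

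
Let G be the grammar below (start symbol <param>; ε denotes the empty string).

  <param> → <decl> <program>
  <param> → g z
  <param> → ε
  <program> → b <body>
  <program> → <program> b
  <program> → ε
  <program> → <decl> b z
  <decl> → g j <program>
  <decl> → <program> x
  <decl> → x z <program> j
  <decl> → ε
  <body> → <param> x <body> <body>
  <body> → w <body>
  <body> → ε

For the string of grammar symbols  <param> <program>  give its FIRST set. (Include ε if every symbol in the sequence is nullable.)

{ b, g, x, ε }

Add FIRST(<param>)\{ε} = { b, g, x }; <param> is nullable, continue.
Add FIRST(<program>)\{ε} = { b, g, x }; <program> is nullable, continue.
Every symbol is nullable, so include ε.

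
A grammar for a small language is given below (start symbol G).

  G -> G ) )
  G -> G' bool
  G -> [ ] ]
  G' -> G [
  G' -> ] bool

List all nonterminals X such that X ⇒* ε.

{ } (none)

No nonterminal has an empty production or an RHS whose symbols are all nullable.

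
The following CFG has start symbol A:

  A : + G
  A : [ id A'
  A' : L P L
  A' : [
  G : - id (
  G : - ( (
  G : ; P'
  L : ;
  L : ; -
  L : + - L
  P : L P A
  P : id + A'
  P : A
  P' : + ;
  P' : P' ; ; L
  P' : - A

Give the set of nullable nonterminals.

No nonterminal has an empty production or an RHS whose symbols are all nullable.

{ } (none)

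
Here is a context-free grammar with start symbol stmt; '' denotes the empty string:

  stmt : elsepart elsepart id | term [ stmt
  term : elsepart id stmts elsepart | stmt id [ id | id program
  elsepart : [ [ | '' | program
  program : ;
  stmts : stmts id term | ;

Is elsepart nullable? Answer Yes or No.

Yes

elsepart has an ''-production, so elsepart ⇒ ''.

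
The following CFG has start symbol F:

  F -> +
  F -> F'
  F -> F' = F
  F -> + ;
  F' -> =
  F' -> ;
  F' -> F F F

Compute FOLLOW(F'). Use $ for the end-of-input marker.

{ $, +, ;, = }

In F -> F': F' is at the end, add FOLLOW(F) = { $, +, ;, = }.
In F -> F' = F: add FIRST(= F) = { = }.
Union: FOLLOW(F') = { $, +, ;, = }.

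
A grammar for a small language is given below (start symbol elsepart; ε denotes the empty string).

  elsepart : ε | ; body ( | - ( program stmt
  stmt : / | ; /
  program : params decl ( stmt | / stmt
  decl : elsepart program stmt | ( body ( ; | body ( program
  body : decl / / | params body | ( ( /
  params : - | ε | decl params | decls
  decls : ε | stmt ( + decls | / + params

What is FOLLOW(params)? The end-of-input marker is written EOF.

In program : params decl ( stmt: add FIRST(decl ( stmt) = { (, -, /, ; }.
In body : params body: add FIRST(body) = { (, -, /, ; }.
In params : decl params: params is at the end, add FOLLOW(params) = { (, -, /, ; }.
In decls : / + params: params is at the end, add FOLLOW(decls) = { (, -, /, ; }.
Union: FOLLOW(params) = { (, -, /, ; }.

{ (, -, /, ; }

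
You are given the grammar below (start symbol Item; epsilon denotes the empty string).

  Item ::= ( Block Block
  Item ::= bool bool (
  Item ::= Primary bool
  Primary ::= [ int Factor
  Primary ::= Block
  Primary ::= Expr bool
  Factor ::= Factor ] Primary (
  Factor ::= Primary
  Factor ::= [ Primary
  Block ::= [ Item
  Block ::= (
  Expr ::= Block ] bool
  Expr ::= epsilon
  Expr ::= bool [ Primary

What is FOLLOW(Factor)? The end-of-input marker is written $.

{ (, ], bool }

In Primary ::= [ int Factor: Factor is at the end, add FOLLOW(Primary) = { (, ], bool }.
In Factor ::= Factor ] Primary (: add FIRST(] Primary () = { ] }.
Union: FOLLOW(Factor) = { (, ], bool }.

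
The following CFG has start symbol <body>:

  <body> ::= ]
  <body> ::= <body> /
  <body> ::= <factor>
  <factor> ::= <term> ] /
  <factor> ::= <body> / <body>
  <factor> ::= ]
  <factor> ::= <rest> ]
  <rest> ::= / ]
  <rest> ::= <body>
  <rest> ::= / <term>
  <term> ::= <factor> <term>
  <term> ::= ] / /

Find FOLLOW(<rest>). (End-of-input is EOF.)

In <factor> ::= <rest> ]: add FIRST(]) = { ] }.
Union: FOLLOW(<rest>) = { ] }.

{ ] }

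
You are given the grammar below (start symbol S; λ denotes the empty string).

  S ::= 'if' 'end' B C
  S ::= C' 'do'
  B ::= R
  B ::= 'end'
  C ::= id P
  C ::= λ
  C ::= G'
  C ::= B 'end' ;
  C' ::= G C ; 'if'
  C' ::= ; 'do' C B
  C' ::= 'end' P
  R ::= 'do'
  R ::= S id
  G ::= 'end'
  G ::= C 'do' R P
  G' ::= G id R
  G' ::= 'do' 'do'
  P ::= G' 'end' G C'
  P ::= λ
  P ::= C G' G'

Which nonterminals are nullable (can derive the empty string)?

Directly nullable (have an λ-production): C, P.
No other nonterminal has a production whose RHS symbols are all nullable.

{ C, P }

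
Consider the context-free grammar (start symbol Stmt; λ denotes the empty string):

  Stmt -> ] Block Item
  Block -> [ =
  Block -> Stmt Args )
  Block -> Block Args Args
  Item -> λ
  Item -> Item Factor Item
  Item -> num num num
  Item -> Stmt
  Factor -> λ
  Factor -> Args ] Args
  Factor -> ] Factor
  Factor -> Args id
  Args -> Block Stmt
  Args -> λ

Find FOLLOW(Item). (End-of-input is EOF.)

In Stmt -> ] Block Item: Item is at the end, add FOLLOW(Stmt) = { EOF, ), [, ], id, num }.
In Item -> Item Factor Item: add FIRST(Factor Item)\{λ} = { [, ], id, num }.
  Since Factor Item is nullable, also add FOLLOW(Item) = { EOF, ), [, ], id, num }.
In Item -> Item Factor Item: Item is at the end, add FOLLOW(Item) = { EOF, ), [, ], id, num }.
Union: FOLLOW(Item) = { EOF, ), [, ], id, num }.

{ EOF, ), [, ], id, num }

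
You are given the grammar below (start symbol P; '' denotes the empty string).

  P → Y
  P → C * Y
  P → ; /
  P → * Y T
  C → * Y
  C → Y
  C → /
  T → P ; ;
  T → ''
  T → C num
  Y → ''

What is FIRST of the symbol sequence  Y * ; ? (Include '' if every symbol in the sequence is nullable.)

{ * }

Add FIRST(Y)\{''} = {  }; Y is nullable, continue.
* is a terminal; add {*} and stop.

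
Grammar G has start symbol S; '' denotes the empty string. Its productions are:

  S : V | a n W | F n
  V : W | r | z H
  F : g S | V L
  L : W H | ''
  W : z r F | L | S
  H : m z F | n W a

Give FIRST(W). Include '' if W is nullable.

{ a, g, m, n, r, z, '' }

W : z r F contributes {z}.
From W : L: add FIRST(L) = { a, g, m, n, r, z, '' } (including '' since L is nullable).
From W : S: add FIRST(S) = { a, g, m, n, r, z, '' } (including '' since S is nullable).
Union: FIRST(W) = { a, g, m, n, r, z, '' }.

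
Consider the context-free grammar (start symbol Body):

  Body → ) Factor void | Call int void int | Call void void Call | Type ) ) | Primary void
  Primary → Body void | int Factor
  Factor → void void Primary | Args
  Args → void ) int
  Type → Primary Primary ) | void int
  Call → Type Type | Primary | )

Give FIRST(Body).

Body → ) Factor void contributes {)}.
From Body → Call int void int: add FIRST(Call) = { ), int, void }.
From Body → Call void void Call: add FIRST(Call) = { ), int, void }.
From Body → Type ) ): add FIRST(Type) = { ), int, void }.
From Body → Primary void: add FIRST(Primary) = { ), int, void }.
Union: FIRST(Body) = { ), int, void }.

{ ), int, void }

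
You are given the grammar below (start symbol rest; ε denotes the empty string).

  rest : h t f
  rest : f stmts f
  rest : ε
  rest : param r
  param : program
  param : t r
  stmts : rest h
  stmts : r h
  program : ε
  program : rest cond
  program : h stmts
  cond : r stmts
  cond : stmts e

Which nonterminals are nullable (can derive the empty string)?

{ param, program, rest }

Directly nullable (have an ε-production): rest, program.
param : program with every symbol nullable, so param is nullable.
No other nonterminal has a production whose RHS symbols are all nullable.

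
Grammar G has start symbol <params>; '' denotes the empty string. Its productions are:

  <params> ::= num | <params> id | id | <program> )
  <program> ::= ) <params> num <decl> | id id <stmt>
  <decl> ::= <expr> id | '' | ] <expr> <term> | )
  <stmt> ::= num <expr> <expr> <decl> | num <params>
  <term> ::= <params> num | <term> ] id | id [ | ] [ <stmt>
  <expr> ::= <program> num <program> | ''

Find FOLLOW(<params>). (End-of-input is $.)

<params> is the start symbol, so $ ∈ FOLLOW(<params>).
In <params> ::= <params> id: add FIRST(id) = { id }.
In <program> ::= ) <params> num <decl>: add FIRST(num <decl>) = { num }.
In <stmt> ::= num <params>: <params> is at the end, add FOLLOW(<stmt>) = { ), ], id, num }.
In <term> ::= <params> num: add FIRST(num) = { num }.
Union: FOLLOW(<params>) = { $, ), ], id, num }.

{ $, ), ], id, num }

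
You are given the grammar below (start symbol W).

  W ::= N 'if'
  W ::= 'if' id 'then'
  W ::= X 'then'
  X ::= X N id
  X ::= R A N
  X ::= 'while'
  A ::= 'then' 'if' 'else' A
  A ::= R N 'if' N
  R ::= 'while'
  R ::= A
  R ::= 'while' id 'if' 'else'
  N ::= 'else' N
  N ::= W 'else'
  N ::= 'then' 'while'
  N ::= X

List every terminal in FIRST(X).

From X ::= X N id: add FIRST(X) = { 'then', 'while' }.
From X ::= R A N: add FIRST(R) = { 'then', 'while' }.
X ::= 'while' contributes {'while'}.
Union: FIRST(X) = { 'then', 'while' }.

{ 'then', 'while' }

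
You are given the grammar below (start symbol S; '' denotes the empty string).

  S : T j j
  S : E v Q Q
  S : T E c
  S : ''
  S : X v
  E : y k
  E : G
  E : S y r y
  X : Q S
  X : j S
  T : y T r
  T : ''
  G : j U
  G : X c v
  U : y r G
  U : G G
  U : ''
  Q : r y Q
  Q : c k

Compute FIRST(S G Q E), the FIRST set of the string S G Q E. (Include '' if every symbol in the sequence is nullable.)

Add FIRST(S)\{''} = { c, j, r, y }; S is nullable, continue.
Add FIRST(G) = { c, j, r }; G is not nullable, stop.

{ c, j, r, y }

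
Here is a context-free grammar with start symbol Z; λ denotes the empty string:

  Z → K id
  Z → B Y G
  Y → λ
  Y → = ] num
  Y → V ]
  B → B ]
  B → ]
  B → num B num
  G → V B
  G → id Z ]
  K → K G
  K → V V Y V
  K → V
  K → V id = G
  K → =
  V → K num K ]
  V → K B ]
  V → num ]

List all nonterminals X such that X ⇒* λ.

Directly nullable (have an λ-production): Y.
No other nonterminal has a production whose RHS symbols are all nullable.

{ Y }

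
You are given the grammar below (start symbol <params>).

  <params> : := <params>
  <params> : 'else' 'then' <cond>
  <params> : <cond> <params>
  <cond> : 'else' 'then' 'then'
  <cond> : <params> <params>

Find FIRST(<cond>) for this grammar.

{ 'else', := }

<cond> : 'else' 'then' 'then' contributes {'else'}.
From <cond> : <params> <params>: add FIRST(<params>) = { 'else', := }.
Union: FIRST(<cond>) = { 'else', := }.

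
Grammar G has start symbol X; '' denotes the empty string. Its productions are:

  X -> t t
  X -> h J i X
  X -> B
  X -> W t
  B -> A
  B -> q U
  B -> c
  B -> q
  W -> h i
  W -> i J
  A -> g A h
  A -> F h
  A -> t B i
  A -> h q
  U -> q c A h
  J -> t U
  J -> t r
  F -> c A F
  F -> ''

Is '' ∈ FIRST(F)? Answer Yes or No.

F has an ''-production, so F ⇒ ''.

Yes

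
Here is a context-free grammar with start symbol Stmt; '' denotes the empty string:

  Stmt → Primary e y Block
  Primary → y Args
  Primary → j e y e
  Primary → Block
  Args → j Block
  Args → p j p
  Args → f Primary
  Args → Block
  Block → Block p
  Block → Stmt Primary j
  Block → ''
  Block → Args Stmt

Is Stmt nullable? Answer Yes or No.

No

Nullable nonterminals: Args, Block, Primary.
No production of Stmt has an RHS whose symbols are all nullable, so Stmt is not nullable.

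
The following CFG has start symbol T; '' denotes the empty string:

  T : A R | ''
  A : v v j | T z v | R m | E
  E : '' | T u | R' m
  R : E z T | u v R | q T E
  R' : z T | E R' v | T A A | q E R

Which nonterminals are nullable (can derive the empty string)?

Directly nullable (have an ''-production): T, E.
R' : T A A with every symbol nullable, so R' is nullable.
A : E with every symbol nullable, so A is nullable.
No other nonterminal has a production whose RHS symbols are all nullable.

{ A, E, R', T }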